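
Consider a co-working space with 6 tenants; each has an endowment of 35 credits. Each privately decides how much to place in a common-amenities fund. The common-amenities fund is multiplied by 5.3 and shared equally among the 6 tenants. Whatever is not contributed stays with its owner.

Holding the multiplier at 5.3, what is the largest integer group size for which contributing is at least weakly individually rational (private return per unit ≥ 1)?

5

Private return per unit is 5.3/(group size), which is ≥ 1 whenever the group size is ≤ 5.3.
The largest such integer is 5.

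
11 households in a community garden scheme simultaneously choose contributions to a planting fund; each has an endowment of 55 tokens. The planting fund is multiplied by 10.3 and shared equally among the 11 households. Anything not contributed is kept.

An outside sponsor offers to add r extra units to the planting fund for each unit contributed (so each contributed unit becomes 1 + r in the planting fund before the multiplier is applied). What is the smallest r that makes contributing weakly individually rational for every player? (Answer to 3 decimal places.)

With matching at rate r, one contributed unit becomes (1 + r) in the planting fund and returns 10.3 × (1 + r) / 11 to the contributor.
Setting this equal to 1: 1 + r = 11/10.3 = 1.0680.
So the minimum matching rate is r = 1.0680 − 1 = 0.068.

0.068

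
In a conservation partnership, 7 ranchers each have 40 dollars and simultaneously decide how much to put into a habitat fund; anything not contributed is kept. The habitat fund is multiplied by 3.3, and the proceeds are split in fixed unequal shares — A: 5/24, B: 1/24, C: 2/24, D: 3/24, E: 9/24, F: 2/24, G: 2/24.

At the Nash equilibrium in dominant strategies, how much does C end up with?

A player with share s gets back 3.3·s per unit contributed, so full contribution is dominant for anyone with s > 1/3.3 = 0.3030 and zero contribution is dominant for anyone below.
The only share above 0.3030 is E's 9/24, contributing 40; the remaining 6 contribute 0. Total contributed: 40.
C keeps 40 and receives 3.3 × 40 × 2/24 = 11.00 from the habitat fund, for a payoff of 51.00.

51.00 dollars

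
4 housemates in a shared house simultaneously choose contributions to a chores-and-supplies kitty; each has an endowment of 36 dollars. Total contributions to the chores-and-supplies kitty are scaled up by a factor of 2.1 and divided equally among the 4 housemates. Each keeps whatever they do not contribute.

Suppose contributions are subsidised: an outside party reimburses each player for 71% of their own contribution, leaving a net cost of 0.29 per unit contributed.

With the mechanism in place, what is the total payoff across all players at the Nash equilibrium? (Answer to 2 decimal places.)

The effective private return per unit is now (2.1/4) / 0.29 = 1.8103 > 1, so every player's dominant strategy flips to full contribution.
At the Nash equilibrium everyone contributes 36. Group total payoff = 4 × (36 × 0.71 + 2.1 × 36) = 404.64.

404.64 dollars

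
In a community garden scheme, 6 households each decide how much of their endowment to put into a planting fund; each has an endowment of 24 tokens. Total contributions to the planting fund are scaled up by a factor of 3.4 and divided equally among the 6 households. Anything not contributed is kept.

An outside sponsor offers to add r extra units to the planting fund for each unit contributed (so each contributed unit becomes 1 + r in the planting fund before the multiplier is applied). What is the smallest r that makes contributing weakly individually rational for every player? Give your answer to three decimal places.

0.765

With matching at rate r, one contributed unit becomes (1 + r) in the planting fund and returns 3.4 × (1 + r) / 6 to the contributor.
Setting this equal to 1: 1 + r = 6/3.4 = 1.7647.
So the minimum matching rate is r = 1.7647 − 1 = 0.765.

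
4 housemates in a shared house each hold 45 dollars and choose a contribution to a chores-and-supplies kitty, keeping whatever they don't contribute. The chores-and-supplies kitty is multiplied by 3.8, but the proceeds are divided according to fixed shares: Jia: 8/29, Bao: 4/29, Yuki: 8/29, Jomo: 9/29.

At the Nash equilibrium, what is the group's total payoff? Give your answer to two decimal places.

A player with share s gets back 3.8·s per unit contributed, so full contribution is dominant for anyone with s > 1/3.8 = 0.2632 and zero contribution is dominant for anyone below.
The shares above 0.2632 belong to Jia, Yuki and Jomo, contributing 45 each; the remaining 1 contribute 0. Total contributed: 135.
The chores-and-supplies kitty pays out 3.8 × 135 = 513.00 in total (split across the unequal shares, but the aggregate is all that matters for the group sum).
The 1 free-riders keep 45 each, adding 45. Group total = 45 + 513.00 = 558.00.

558.00 dollars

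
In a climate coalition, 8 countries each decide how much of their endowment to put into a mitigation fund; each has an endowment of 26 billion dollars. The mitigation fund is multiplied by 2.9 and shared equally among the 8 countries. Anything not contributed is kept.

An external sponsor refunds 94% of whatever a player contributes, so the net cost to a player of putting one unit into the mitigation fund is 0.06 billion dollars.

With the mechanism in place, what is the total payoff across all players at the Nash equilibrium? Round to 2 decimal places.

798.72 billion dollars

With the mechanism, a contributed unit returns (2.9/8) / 0.06 = 6.0417 per unit of net cost to the contributor — now above 1 — so contributing fully is weakly dominant for every player.
So the Nash equilibrium is full contribution by all 8; the group earns 8 × (26 × 0.94 + 2.9 × 26) = 798.72.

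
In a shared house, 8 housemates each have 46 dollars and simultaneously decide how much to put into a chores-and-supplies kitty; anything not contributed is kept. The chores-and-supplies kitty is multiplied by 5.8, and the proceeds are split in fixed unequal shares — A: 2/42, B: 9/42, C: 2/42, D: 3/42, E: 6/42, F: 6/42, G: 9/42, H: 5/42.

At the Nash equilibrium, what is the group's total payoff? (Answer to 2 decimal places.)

809.60 dollars

Each unit j contributes comes back to j as 5.8 × (j's share), so j prefers to contribute only if that share exceeds 1/5.8 = 0.1724; otherwise keeping the unit dominates.
B and G clear that bar, contributing 46 each; the remaining 6 contribute 0. Total contributed: 92.
The chores-and-supplies kitty pays out 5.8 × 92 = 533.60 in total (split across the unequal shares, but the aggregate is all that matters for the group sum).
The 6 free-riders keep 46 each, adding 276. Group total = 276 + 533.60 = 809.60.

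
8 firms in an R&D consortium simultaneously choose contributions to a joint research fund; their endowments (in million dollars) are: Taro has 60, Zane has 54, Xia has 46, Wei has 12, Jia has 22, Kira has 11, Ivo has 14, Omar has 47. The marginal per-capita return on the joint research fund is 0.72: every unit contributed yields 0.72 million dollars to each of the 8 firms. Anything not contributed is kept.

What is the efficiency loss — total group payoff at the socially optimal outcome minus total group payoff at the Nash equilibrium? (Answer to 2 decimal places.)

1266.16 million dollars

The private return per contributed unit is 0.72 < 1 for everyone, so the Nash equilibrium is zero contribution and the group total is Σ E_j = 60 + 54 + 46 + 12 + 22 + 11 + 14 + 47 = 266.
Each contributed unit returns 5.760 to the group, so the social optimum is full contribution by everyone: group total = 5.760 × 266 = 1532.16.
Efficiency loss = (5.760 − 1) × 266 = 1266.16.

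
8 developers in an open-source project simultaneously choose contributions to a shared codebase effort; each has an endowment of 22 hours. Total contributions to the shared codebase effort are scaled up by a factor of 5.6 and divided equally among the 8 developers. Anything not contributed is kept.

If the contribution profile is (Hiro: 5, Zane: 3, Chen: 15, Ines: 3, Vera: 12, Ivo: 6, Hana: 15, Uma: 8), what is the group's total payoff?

Total contributed: 5 + 3 + 15 + 3 + 12 + 6 + 15 + 8 = 67; total kept: 8 × 22 − 67 = 109.
The shared codebase effort pays out 5.6 × 67 = 375.20 in aggregate.
Group total = 109 + 375.20 = 484.20.

484.20 hours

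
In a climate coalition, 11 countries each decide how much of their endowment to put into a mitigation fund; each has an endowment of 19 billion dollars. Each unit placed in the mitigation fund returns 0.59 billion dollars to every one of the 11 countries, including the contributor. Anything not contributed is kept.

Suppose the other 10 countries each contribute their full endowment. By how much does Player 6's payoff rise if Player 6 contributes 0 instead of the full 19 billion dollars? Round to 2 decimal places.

Switching from a contribution of 19 to 0 lets Player 6 keep an extra 19 billion dollars, but lowers the mitigation fund by 19, which costs Player 6 their own share of that drop: 0.59 × 19 = 11.21.
Net gain = 19 − 11.21 = 7.79. The private return per contributed unit (0.59) is below 1, so free-riding is indeed the best response regardless of what the others do.

7.79 billion dollars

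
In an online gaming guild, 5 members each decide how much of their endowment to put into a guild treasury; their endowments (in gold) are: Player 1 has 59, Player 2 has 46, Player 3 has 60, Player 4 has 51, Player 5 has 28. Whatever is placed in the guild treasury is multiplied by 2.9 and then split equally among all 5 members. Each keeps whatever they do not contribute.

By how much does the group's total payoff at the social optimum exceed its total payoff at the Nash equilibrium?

The private return per contributed unit is 2.9/5 = 0.5800 < 1 for every player regardless of endowment, so the Nash equilibrium is zero contribution and the group total is Σ E_j = 59 + 46 + 60 + 51 + 28 = 244.
Each contributed unit returns 2.900 to the group, so the social optimum is full contribution by everyone: group total = 2.900 × 244 = 707.60.
Efficiency loss = (2.900 − 1) × 244 = 463.60.

463.60 gold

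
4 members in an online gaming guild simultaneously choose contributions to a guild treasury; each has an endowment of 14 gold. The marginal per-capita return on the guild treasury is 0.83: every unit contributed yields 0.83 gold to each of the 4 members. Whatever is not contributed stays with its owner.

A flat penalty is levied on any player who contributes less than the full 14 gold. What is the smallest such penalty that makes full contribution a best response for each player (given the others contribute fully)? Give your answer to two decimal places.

Given the others contribute fully, the best deviation is to contribute 0 (any partial contribution still incurs the fine and gives up units whose private return 0.83 is below 1).
Deviating from 14 to 0 saves 14 gold but forfeits the deviator's share of the drop in the guild treasury: 0.83 × 14 = 11.62.
So the deviation gain is 14 − 11.62 = 2.38, and the fine must be at least 2.38 gold to wipe it out.

2.38 gold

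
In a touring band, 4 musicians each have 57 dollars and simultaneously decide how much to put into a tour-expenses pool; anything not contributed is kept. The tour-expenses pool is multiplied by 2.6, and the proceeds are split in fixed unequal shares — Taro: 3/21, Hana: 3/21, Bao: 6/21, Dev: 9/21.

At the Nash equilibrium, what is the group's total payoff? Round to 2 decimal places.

319.20 dollars

Player j's private return per contributed unit is 2.6 × (j's share). Contributing is weakly dominant for j when that share is at least 1/2.6 = 0.3846, and contributing 0 is dominant otherwise.
Dev alone (share 9/21) is above the threshold, contributing 57; the remaining 3 contribute 0. Total contributed: 57.
The tour-expenses pool pays out 2.6 × 57 = 148.20 in total (split across the unequal shares, but the aggregate is all that matters for the group sum).
The 3 free-riders keep 57 each, adding 171. Group total = 171 + 148.20 = 319.20.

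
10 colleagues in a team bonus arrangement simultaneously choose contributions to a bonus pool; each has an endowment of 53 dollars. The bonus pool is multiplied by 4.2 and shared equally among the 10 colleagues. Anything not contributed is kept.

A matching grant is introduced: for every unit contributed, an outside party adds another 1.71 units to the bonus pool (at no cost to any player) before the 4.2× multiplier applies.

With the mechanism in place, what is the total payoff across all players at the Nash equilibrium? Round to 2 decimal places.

With the mechanism, a contributed unit returns 4.2 × 2.71 / 10 = 1.1382 per unit of net cost to the contributor — now above 1 — so contributing fully is weakly dominant for every player.
At the Nash equilibrium everyone contributes 53. Group total payoff = 4.2 × 2.71 × 530 = 6032.46.

6032.46 dollars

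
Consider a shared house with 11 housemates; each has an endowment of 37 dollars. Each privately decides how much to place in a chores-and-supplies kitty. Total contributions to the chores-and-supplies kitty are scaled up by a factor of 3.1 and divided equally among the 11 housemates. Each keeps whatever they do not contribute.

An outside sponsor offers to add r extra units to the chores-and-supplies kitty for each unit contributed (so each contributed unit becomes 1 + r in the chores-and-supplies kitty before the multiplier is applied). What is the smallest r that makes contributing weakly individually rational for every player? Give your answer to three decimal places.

With matching at rate r, one contributed unit becomes (1 + r) in the chores-and-supplies kitty and returns 3.1 × (1 + r) / 11 to the contributor.
Setting this equal to 1: 1 + r = 11/3.1 = 3.5484.
So the minimum matching rate is r = 3.5484 − 1 = 2.548.

2.548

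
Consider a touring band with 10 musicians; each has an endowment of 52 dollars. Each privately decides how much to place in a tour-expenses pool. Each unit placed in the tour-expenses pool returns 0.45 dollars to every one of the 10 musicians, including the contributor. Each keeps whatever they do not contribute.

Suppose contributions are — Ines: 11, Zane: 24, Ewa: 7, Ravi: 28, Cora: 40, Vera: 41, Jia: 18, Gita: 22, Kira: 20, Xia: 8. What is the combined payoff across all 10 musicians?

1286.50 dollars

Total contributed: 11 + 24 + 7 + 28 + 40 + 41 + 18 + 22 + 20 + 8 = 219; total kept: 10 × 52 − 219 = 301.
The tour-expenses pool pays out 0.45 × 10 × 219 = 985.50 in aggregate.
Group total = 301 + 985.50 = 1286.50.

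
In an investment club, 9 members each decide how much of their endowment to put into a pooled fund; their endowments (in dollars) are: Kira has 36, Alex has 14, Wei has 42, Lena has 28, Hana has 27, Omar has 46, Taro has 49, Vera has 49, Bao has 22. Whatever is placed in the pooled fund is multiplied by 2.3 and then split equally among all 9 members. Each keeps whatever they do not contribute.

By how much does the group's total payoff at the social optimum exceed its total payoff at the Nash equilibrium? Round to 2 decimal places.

The private return per contributed unit is 2.3/9 = 0.2556 < 1 for every player regardless of endowment, so the Nash equilibrium is zero contribution and the group total is Σ E_j = 36 + 14 + 42 + 28 + 27 + 46 + 49 + 49 + 22 = 313.
Each contributed unit returns 2.300 to the group, so the social optimum is full contribution by everyone: group total = 2.300 × 313 = 719.90.
Efficiency loss = (2.300 − 1) × 313 = 406.90.

406.90 dollars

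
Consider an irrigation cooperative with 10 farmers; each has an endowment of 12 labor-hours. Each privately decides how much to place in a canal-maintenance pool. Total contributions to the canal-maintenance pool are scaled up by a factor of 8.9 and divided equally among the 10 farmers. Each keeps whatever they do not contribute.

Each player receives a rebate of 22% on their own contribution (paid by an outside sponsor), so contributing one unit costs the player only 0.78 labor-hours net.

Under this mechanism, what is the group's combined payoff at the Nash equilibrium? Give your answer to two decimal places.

1094.40 labor-hours

Under the mechanism each unit contributed yields (8.9/10) / 0.78 = 1.1410 back to its contributor per unit of net cost, which exceeds 1, making full contribution the dominant choice for everyone.
So the Nash equilibrium is full contribution by all 10; the group earns 10 × (12 × 0.22 + 8.9 × 12) = 1094.40.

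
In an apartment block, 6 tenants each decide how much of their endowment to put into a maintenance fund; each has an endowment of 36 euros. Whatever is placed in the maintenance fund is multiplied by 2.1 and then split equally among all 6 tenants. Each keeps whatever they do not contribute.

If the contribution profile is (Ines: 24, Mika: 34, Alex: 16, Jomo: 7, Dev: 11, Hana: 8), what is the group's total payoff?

326.00 euros

Total contributed: 24 + 34 + 16 + 7 + 11 + 8 = 100; total kept: 6 × 36 − 100 = 116.
The maintenance fund pays out 2.1 × 100 = 210.00 in aggregate.
Group total = 116 + 210.00 = 326.00.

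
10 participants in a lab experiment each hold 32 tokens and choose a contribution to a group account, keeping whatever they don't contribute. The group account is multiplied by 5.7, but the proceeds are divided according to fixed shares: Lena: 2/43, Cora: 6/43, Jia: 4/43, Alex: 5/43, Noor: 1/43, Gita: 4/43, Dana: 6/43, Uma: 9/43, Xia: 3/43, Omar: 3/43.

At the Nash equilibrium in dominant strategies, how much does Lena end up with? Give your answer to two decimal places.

40.48 tokens

Player j's private return per contributed unit is 5.7 × (j's share). Contributing is weakly dominant for j when that share is at least 1/5.7 = 0.1754, and contributing 0 is dominant otherwise.
Uma alone (share 9/43) is above the threshold, contributing 32; the remaining 9 contribute 0. Total contributed: 32.
Lena keeps 32 and receives 5.7 × 32 × 2/43 = 8.48 from the group account, for a payoff of 40.48.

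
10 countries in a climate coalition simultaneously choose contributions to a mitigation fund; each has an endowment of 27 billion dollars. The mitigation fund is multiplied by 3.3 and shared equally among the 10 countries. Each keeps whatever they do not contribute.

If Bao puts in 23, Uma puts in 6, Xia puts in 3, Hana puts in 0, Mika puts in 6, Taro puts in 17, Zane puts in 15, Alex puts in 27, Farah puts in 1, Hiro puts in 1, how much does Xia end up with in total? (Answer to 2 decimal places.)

56.67 billion dollars

Total contributed: 23 + 6 + 3 + 0 + 6 + 17 + 15 + 27 + 1 + 1 = 99.
Each receives 3.3 × 99 / 10 = 32.67 from the mitigation fund.
Xia keeps 27 − 3 = 24, so Xia's payoff is 24 + 32.67 = 56.67.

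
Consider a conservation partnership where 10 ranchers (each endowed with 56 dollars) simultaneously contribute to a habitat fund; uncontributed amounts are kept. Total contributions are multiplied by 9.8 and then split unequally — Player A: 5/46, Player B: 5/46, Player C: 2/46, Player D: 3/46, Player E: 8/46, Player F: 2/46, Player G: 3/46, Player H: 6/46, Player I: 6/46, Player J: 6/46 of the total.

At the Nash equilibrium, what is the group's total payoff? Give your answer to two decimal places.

3516.80 dollars

For player j, contributing a unit is worthwhile iff 9.8 × (j's share) ≥ 1, i.e. iff j's share is at least 0.1020.
The shares above 0.1020 belong to Player A, Player B, Player E, Player H, Player I and Player J, contributing 56 each; the remaining 4 contribute 0. Total contributed: 336.
The habitat fund pays out 9.8 × 336 = 3292.80 in total (split across the unequal shares, but the aggregate is all that matters for the group sum).
The 4 free-riders keep 56 each, adding 224. Group total = 224 + 3292.80 = 3516.80.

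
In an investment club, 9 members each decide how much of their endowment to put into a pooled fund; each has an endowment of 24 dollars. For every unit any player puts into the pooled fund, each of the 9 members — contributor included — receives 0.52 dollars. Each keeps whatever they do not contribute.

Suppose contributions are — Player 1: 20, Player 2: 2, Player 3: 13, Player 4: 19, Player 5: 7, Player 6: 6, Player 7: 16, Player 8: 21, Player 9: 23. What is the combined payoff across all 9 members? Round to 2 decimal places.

683.36 dollars

Total contributed: 20 + 2 + 13 + 19 + 7 + 6 + 16 + 21 + 23 = 127; total kept: 9 × 24 − 127 = 89.
The pooled fund pays out 0.52 × 9 × 127 = 594.36 in aggregate.
Group total = 89 + 594.36 = 683.36.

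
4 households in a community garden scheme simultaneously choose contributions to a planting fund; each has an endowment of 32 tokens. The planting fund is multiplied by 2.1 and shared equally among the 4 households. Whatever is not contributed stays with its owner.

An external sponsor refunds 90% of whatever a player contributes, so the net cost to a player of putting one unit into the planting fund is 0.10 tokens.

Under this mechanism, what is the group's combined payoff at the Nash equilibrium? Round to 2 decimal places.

Under the mechanism each unit contributed yields (2.1/4) / 0.10 = 5.2500 back to its contributor per unit of net cost, which exceeds 1, making full contribution the dominant choice for everyone.
At the Nash equilibrium everyone contributes 32. Group total payoff = 4 × (32 × 0.90 + 2.1 × 32) = 384.00.

384.00 tokens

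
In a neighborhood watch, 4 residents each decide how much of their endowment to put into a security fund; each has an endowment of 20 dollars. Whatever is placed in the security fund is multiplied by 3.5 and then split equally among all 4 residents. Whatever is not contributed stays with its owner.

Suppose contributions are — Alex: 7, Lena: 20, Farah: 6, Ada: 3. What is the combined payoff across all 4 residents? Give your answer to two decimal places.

Total contributed: 7 + 20 + 6 + 3 = 36; total kept: 4 × 20 − 36 = 44.
The security fund pays out 3.5 × 36 = 126.00 in aggregate.
Group total = 44 + 126.00 = 170.00.

170.00 dollars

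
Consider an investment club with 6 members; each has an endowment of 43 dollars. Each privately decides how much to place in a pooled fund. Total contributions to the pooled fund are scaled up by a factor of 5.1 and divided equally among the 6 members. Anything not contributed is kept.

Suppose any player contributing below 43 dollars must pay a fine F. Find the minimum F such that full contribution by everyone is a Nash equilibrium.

Given the others contribute fully, the best deviation is to contribute 0 (any partial contribution still incurs the fine and gives up units whose private return 0.8500 is below 1).
Deviating from 43 to 0 saves 43 dollars but forfeits the deviator's share of the drop in the pooled fund: 5.1/6 × 43 = 36.55.
So the deviation gain is 43 − 36.55 = 6.45, and the fine must be at least 6.45 dollars to wipe it out.

6.45 dollars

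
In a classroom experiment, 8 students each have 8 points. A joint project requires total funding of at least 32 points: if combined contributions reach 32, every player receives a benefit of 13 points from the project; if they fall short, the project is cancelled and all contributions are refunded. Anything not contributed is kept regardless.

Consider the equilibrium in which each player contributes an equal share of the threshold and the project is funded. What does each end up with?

17 points

Equal share of the threshold: 32/8 = 4.
At this profile no one gains by cutting their contribution: any cut drops the total below 32, the project is cancelled, contributions are refunded, and the deviator ends with 8, which is less than 8 − 4 + 13 = 17. Contributing more than 4 just wastes the excess. So contributing exactly 4 is a best response.
Each player's payoff: 8 − 4 + 13 = 17.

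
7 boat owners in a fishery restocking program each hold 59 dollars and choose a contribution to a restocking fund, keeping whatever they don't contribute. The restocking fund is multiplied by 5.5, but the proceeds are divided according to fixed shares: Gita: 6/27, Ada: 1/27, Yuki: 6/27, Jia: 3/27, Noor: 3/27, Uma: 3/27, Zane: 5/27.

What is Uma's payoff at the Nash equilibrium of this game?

Player j's private return per contributed unit is 5.5 × (j's share). Contributing is weakly dominant for j when that share is at least 1/5.5 = 0.1818, and contributing 0 is dominant otherwise.
The shares above 0.1818 belong to Gita, Yuki and Zane, contributing 59 each; the remaining 4 contribute 0. Total contributed: 177.
Uma keeps 59 and receives 5.5 × 177 × 3/27 = 108.17 from the restocking fund, for a payoff of 167.17.

167.17 dollars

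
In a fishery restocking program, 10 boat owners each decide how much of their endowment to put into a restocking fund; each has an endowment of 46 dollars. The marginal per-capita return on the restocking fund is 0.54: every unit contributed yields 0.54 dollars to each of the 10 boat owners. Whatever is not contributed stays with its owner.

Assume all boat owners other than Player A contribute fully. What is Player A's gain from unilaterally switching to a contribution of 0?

21.16 dollars

Switching from a contribution of 46 to 0 lets Player A keep an extra 46 dollars, but lowers the restocking fund by 46, which costs Player A their own share of that drop: 0.54 × 46 = 24.84.
Net gain = 46 − 24.84 = 21.16. The private return per contributed unit (0.54) is below 1, so free-riding is indeed the best response regardless of what the others do.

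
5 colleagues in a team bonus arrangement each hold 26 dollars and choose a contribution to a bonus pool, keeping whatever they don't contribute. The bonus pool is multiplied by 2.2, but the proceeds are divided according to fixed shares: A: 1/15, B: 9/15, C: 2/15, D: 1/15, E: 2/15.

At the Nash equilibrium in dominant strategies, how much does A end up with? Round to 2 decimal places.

29.81 dollars

Each unit j contributes comes back to j as 2.2 × (j's share), so j prefers to contribute only if that share exceeds 1/2.2 = 0.4545; otherwise keeping the unit dominates.
B alone (share 9/15) is above the threshold, contributing 26; the remaining 4 contribute 0. Total contributed: 26.
A keeps 26 and receives 2.2 × 26 × 1/15 = 3.81 from the bonus pool, for a payoff of 29.81.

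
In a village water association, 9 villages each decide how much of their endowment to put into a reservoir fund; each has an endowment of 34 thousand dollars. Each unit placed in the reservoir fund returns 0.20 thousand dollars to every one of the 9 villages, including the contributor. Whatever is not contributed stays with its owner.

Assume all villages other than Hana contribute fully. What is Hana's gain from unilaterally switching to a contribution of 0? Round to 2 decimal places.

Switching from a contribution of 34 to 0 lets Hana keep an extra 34 thousand dollars, but lowers the reservoir fund by 34, which costs Hana their own share of that drop: 0.20 × 34 = 6.80.
Net gain = 34 − 6.80 = 27.20. The private return per contributed unit (0.20) is below 1, so free-riding is indeed the best response regardless of what the others do.

27.20 thousand dollars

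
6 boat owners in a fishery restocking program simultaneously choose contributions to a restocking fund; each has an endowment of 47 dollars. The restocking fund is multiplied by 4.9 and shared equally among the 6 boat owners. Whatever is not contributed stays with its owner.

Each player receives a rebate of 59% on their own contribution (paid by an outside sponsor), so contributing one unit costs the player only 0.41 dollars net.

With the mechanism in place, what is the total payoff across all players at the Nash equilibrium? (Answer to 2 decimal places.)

1548.18 dollars

With the mechanism, a contributed unit returns (4.9/6) / 0.41 = 1.9919 per unit of net cost to the contributor — now above 1 — so contributing fully is weakly dominant for every player.
At the Nash equilibrium everyone contributes 47. Group total payoff = 6 × (47 × 0.59 + 4.9 × 47) = 1548.18.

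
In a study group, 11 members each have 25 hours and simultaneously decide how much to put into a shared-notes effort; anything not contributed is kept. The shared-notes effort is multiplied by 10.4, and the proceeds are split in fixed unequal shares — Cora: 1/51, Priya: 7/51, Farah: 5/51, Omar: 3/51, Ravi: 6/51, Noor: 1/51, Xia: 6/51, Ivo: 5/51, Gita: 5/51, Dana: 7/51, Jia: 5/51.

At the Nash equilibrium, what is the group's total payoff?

A player with share s gets back 10.4·s per unit contributed, so full contribution is dominant for anyone with s > 1/10.4 = 0.0962 and zero contribution is dominant for anyone below.
Priya, Farah, Ravi, Xia, Ivo, Gita, Dana and Jia clear that bar, contributing 25 each; the remaining 3 contribute 0. Total contributed: 200.
The shared-notes effort pays out 10.4 × 200 = 2080.00 in total (split across the unequal shares, but the aggregate is all that matters for the group sum).
The 3 free-riders keep 25 each, adding 75. Group total = 75 + 2080.00 = 2155.00.

2155.00 hours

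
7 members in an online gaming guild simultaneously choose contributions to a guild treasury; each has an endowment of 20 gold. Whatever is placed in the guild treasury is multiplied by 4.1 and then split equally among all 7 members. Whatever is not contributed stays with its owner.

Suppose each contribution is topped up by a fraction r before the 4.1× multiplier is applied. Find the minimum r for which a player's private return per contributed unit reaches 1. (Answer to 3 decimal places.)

0.707

With matching at rate r, one contributed unit becomes (1 + r) in the guild treasury and returns 4.1 × (1 + r) / 7 to the contributor.
Setting this equal to 1: 1 + r = 7/4.1 = 1.7073.
So the minimum matching rate is r = 1.7073 − 1 = 0.707.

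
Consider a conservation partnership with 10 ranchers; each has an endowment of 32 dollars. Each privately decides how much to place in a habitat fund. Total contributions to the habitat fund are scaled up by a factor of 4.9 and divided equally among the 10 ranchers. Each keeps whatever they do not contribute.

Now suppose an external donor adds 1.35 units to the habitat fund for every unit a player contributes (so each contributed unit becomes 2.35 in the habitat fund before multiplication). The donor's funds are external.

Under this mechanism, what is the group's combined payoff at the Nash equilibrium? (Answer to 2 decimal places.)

3684.80 dollars

With the mechanism, a contributed unit returns 4.9 × 2.35 / 10 = 1.1515 per unit of net cost to the contributor — now above 1 — so contributing fully is weakly dominant for every player.
So the Nash equilibrium is full contribution by all 10; the group earns 4.9 × 2.35 × 320 = 3684.80.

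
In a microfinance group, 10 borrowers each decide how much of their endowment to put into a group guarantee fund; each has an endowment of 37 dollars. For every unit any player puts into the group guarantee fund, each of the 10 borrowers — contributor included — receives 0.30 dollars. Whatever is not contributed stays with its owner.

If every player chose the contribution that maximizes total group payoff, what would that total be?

Each contributed unit returns 3.000 to the group as a whole (0.30 to each of 10 players), which exceeds 1, so the social optimum is full contribution: group total = 3.000 × 370 = 1110.00.

1110.00 dollars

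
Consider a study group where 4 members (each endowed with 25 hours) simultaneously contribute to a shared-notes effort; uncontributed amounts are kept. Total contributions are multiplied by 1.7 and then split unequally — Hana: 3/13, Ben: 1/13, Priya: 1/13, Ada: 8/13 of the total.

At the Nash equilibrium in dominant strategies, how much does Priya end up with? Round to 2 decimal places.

28.27 hours

A player with share s gets back 1.7·s per unit contributed, so full contribution is dominant for anyone with s > 1/1.7 = 0.5882 and zero contribution is dominant for anyone below.
Ada alone (share 8/13) is above the threshold, contributing 25; the remaining 3 contribute 0. Total contributed: 25.
Priya keeps 25 and receives 1.7 × 25 × 1/13 = 3.27 from the shared-notes effort, for a payoff of 28.27.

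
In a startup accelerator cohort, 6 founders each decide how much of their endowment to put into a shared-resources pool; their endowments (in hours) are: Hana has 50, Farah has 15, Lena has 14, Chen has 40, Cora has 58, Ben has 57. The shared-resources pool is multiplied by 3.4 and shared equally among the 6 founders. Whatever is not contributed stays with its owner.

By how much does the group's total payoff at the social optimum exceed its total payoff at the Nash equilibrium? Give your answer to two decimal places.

The private return per contributed unit is 3.4/6 = 0.5667 < 1 for every player regardless of endowment, so the Nash equilibrium is zero contribution and the group total is Σ E_j = 50 + 15 + 14 + 40 + 58 + 57 = 234.
Each contributed unit returns 3.400 to the group, so the social optimum is full contribution by everyone: group total = 3.400 × 234 = 795.60.
Efficiency loss = (3.400 − 1) × 234 = 561.60.

561.60 hours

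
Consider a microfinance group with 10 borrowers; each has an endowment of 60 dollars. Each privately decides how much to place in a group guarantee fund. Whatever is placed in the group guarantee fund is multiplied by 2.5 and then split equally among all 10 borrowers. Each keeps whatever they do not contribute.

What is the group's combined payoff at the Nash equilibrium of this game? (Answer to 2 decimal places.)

600.00 dollars

Each contributed unit returns 2.5/10 = 0.2500 to its contributor — below 1 — so contributing 0 is dominant for every player. At the Nash equilibrium everyone keeps their 60, and the group total is 10 × 60 = 600.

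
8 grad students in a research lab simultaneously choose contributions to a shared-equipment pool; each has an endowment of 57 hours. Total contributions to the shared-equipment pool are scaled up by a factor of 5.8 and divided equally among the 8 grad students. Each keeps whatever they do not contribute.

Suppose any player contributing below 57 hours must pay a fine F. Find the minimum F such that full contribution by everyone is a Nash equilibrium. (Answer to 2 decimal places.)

Given the others contribute fully, the best deviation is to contribute 0 (any partial contribution still incurs the fine and gives up units whose private return 0.7250 is below 1).
Deviating from 57 to 0 saves 57 hours but forfeits the deviator's share of the drop in the shared-equipment pool: 5.8/8 × 57 = 41.32.
So the deviation gain is 57 − 41.32 = 15.68, and the fine must be at least 15.68 hours to wipe it out.

15.68 hours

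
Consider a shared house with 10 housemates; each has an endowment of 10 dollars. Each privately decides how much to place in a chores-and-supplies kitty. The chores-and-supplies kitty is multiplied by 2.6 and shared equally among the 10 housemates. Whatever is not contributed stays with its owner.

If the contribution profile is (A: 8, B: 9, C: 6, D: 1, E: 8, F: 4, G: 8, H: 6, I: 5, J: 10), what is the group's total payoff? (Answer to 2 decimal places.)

204.00 dollars

Total contributed: 8 + 9 + 6 + 1 + 8 + 4 + 8 + 6 + 5 + 10 = 65; total kept: 10 × 10 − 65 = 35.
The chores-and-supplies kitty pays out 2.6 × 65 = 169.00 in aggregate.
Group total = 35 + 169.00 = 204.00.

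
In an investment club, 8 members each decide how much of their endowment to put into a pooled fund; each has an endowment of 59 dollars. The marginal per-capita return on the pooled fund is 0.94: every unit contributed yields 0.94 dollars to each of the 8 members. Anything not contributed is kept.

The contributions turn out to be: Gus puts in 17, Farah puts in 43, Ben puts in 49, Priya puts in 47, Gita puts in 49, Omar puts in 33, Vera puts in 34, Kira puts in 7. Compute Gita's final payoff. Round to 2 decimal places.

272.26 dollars

Total contributed: 17 + 43 + 49 + 47 + 49 + 33 + 34 + 7 = 279.
Each receives 0.94 × 279 = 262.26 from the pooled fund.
Gita keeps 59 − 49 = 10, so Gita's payoff is 10 + 262.26 = 272.26.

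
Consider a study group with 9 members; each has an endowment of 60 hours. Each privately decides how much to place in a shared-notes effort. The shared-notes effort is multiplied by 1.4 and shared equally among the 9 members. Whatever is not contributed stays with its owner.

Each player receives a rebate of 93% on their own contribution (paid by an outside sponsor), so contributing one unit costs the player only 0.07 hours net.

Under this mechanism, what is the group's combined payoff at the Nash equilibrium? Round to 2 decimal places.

1258.20 hours

The effective private return per unit is now (1.4/9) / 0.07 = 2.2222 > 1, so every player's dominant strategy flips to full contribution.
At the Nash equilibrium everyone contributes 60. Group total payoff = 9 × (60 × 0.93 + 1.4 × 60) = 1258.20.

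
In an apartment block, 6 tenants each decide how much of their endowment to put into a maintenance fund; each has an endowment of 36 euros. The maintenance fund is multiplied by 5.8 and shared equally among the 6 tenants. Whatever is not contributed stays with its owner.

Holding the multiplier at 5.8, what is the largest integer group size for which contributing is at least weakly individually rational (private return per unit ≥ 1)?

Private return per unit is 5.8/(group size), which is ≥ 1 whenever the group size is ≤ 5.8.
The largest such integer is 5.

5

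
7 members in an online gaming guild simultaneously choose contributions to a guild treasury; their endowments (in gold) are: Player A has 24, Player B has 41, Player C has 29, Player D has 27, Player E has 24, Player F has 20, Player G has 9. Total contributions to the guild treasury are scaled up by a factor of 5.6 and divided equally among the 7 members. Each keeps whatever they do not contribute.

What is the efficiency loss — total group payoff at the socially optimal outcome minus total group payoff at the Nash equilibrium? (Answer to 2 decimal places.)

800.40 gold

The private return per contributed unit is 5.6/7 = 0.8000 < 1 for every player regardless of endowment, so the Nash equilibrium is zero contribution and the group total is Σ E_j = 24 + 41 + 29 + 27 + 24 + 20 + 9 = 174.
Each contributed unit returns 5.600 to the group, so the social optimum is full contribution by everyone: group total = 5.600 × 174 = 974.40.
Efficiency loss = (5.600 − 1) × 174 = 800.40.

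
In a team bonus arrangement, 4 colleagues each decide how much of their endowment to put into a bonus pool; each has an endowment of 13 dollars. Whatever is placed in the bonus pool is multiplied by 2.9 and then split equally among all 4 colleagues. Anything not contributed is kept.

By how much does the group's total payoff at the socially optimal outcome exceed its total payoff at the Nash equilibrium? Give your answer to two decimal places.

98.80 dollars

Each contributed unit returns 2.9/4 = 0.7250 to its contributor — below 1 — so contributing 0 is dominant for every player. At the Nash equilibrium everyone keeps their 13, and the group total is 4 × 13 = 52.
Each contributed unit returns 2.900 to the group as a whole (0.7250 to each of 4 players), which exceeds 1, so the social optimum is full contribution: group total = 2.900 × 52 = 150.80.
Efficiency loss = 150.80 − 52 = 98.80.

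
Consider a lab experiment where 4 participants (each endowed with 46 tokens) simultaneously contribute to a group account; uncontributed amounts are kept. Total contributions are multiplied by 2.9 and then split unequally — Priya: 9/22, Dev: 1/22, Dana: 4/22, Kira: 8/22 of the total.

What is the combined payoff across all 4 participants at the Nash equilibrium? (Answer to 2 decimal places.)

A player with share s gets back 2.9·s per unit contributed, so full contribution is dominant for anyone with s > 1/2.9 = 0.3448 and zero contribution is dominant for anyone below.
The shares above 0.3448 belong to Priya and Kira, contributing 46 each; the remaining 2 contribute 0. Total contributed: 92.
The group account pays out 2.9 × 92 = 266.80 in total (split across the unequal shares, but the aggregate is all that matters for the group sum).
The 2 free-riders keep 46 each, adding 92. Group total = 92 + 266.80 = 358.80.

358.80 tokens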